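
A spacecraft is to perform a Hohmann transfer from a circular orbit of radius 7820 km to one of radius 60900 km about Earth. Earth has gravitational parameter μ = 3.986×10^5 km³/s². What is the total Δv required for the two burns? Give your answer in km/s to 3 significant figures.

Δv = 3.70 km/s

Semi-major axis of the transfer orbit: a_t = (7820 + 60900)/2 = 34360 km.
At r₁ the circular-orbit speed is v₁ = √(μ/r₁) = 7.1395 km/s.
On the transfer ellipse at r₁, v² = μ(2/r − 1/a) gives v_p = √[μ(2/r₁ − 1/a_t)] = 9.5049 km/s.
First burn Δv₁ = |v_p − v₁| = 2.365 km/s.
Circular speed at r₂: v₂ = √(μ/r₂) = 2.558 km/s.
Transfer-orbit speed at r₂: v_a = √[μ(2/r₂ − 1/a_t)] = 1.220 km/s.
Second burn Δv₂ = |v₂ − v_a| = 1.338 km/s.
Δv = Δv₁ + Δv₂ = 2.365 + 1.338 = 3.703 km/s.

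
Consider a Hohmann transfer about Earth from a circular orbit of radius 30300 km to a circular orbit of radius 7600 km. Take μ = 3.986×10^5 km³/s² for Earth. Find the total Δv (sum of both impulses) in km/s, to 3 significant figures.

Δv = 3.25 km/s

The Hohmann ellipse has a_t = (r₁ + r₂)/2 = 18950 km.
At r₁ the circular-orbit speed is v₁ = √(μ/r₁) = 3.6270 km/s.
On the transfer ellipse at r₁, vis-viva gives v_a = √[μ(2/r₁ − 1/a_t)] = 2.2969 km/s.
First burn Δv₁ = |v_a − v₁| = 1.3301 km/s.
At r₂, v₂ = √(μ/r₂) = 7.24206 km/s.
Transfer-orbit speed at r₂: v_p = √[μ(2/r₂ − 1/a_t)] = 9.15753 km/s.
Second burn Δv₂ = |v₂ − v_p| = 1.9155 km/s.
Total Δv = Δv₁ + Δv₂ = 3.246 km/s.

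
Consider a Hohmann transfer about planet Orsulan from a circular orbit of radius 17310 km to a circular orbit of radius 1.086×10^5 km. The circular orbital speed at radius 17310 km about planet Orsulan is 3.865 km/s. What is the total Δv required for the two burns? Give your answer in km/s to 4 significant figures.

Δv = 1.945 km/s

From the circular-orbit relation v² = μ/r at r = 17310 km: μ = v²r = (3.865)² × 17310 = 2.58581×10^5 km³/s².
Transfer-ellipse semi-major axis a_t = (r₁ + r₂)/2 = (17310 + 1.086×10^5)/2 = 62955 km.
Circular speed at r₁: v₁ = √(μ/r₁) = √(2.58581×10^5/17310) = 3.865 km/s.
On the transfer ellipse at r₁, vis-viva gives v_p = √[μ(2/r₁ − 1/a_t)] = 5.076 km/s.
First burn Δv₁ = |v_p − v₁| = 1.211 km/s.
At r₂, v₂ = √(μ/r₂) = 1.543 km/s.
Transfer-orbit speed at r₂: v_a = √[μ(2/r₂ − 1/a_t)] = 0.8091 km/s.
Second burn Δv₂ = |v₂ − v_a| = 0.7339 km/s.
Total Δv = Δv₁ + Δv₂ = 1.945 km/s.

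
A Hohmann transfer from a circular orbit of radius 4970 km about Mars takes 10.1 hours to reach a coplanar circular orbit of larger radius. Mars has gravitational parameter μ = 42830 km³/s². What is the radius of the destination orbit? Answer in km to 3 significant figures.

Transfer time t = 10.1 hours = 36360 s, and t = π√(a_t³/μ).
So a_t = (μ t²/π²)^(1/3) = (42830 × (36360)² / π²)^(1/3) = 17902 km.
Since a_t = (r₁ + r₂)/2, r₂ = 2a_t − r₁ = 2×17902 − 4970 = 30834 km.

r₂ = 30800 km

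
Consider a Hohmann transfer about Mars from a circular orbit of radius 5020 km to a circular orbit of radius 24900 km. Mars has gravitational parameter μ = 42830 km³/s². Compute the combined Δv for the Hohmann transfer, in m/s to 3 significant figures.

Δv = 1400 m/s

Transfer-ellipse semi-major axis a_t = (r₁ + r₂)/2 = (5020 + 24900)/2 = 14960 km.
Circular speed at r₁: v₁ = √(μ/r₁) = √(42830/5020) = 2.9209 km/s.
Transfer-orbit speed at r₁ (vis-viva equation): v_p = √[μ(2/r₁ − 1/a_t)] = 3.7684 km/s.
First burn Δv₁ = |v_p − v₁| = 0.8475 km/s.
Circular speed at r₂: v₂ = √(μ/r₂) = 1.3115 km/s.
Transfer-orbit speed at r₂: v_a = √[μ(2/r₂ − 1/a_t)] = 0.75973 km/s.
Second burn Δv₂ = |v₂ − v_a| = 0.5518 km/s.
Δv = Δv₁ + Δv₂ = 0.8475 + 0.5518 = 1.399 km/s.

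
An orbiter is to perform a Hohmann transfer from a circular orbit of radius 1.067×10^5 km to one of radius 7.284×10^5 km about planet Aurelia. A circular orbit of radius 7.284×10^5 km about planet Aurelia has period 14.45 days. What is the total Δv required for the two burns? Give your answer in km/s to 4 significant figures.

From Kepler's third law T² = 4π²r³/μ at r = 7.284×10^5 km, T = 14.45 days = 14.45 × 86400 s = 1.24848×10^6 s: μ = 4π²r³/T² = 9.78828×10^6 km³/s².
Transfer-ellipse semi-major axis a_t = (r₁ + r₂)/2 = (1.067×10^5 + 7.284×10^5)/2 = 4.1755×10^5 km.
Circular speed at r₁: v₁ = √(μ/r₁) = √(9.78828×10^6/1.067×10^5) = 9.578 km/s.
Transfer-orbit speed at r₁ (v² = μ(2/r − 1/a)): v_p = √[μ(2/r₁ − 1/a_t)] = 12.65 km/s.
First burn Δv₁ = |v_p − v₁| = 3.072 km/s.
At r₂, v₂ = √(μ/r₂) = 3.666 km/s.
Transfer-orbit speed at r₂: v_a = √[μ(2/r₂ − 1/a_t)] = 1.853 km/s.
Second burn Δv₂ = |v₂ − v_a| = 1.813 km/s.
Total Δv = Δv₁ + Δv₂ = 4.885 km/s.

Δv = 4.885 km/s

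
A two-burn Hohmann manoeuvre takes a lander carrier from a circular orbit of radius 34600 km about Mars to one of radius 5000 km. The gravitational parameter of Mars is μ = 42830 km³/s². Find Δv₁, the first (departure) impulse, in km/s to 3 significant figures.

The Hohmann ellipse has a_t = (r₁ + r₂)/2 = 19800 km.
Circular speed at r = 34600 km: v_c = √(μ/r) = 1.1126 km/s.
Transfer-orbit speed at the same r (vis-viva, a = a_t): v_t = √[μ(2/r − 1/a_t)] = 0.55910 km/s.
Δv₁ = |v_t − v_c| = |0.55910 − 1.1126| = 0.5535 km/s.

Δv₁ = 0.553 km/s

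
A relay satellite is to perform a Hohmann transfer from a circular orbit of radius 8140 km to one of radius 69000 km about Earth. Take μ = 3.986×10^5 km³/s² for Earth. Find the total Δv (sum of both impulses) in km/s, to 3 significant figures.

Semi-major axis of the transfer orbit: a_t = (8140 + 69000)/2 = 38570 km.
At r₁ the circular-orbit speed is v₁ = √(μ/r₁) = 6.998 km/s.
On the transfer ellipse at r₁, vis-viva gives v_p = √[μ(2/r₁ − 1/a_t)] = 9.360 km/s.
First burn Δv₁ = |v_p − v₁| = 2.362 km/s.
Circular speed at r₂: v₂ = √(μ/r₂) = 2.403 km/s.
Transfer-orbit speed at r₂: v_a = √[μ(2/r₂ − 1/a_t)] = 1.104 km/s.
Second burn Δv₂ = |v₂ − v_a| = 1.299 km/s.
Δv = Δv₁ + Δv₂ = 2.362 + 1.299 = 3.661 km/s.

Δv = 3.66 km/s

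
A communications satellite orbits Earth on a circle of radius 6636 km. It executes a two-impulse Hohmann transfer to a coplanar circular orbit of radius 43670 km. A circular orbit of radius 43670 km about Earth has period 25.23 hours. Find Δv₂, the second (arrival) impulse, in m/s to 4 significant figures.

From Kepler's third law T² = 4π²r³/μ at r = 43670 km, T = 25.23 hours = 25.23 × 3600 s = 90828 s: μ = 4π²r³/T² = 3.98538×10^5 km³/s².
Transfer-ellipse semi-major axis a_t = (r₁ + r₂)/2 = (6636 + 43670)/2 = 25153 km.
On the circular orbit at r = 43670 km, v_c = √(μ/r) = 3.021 km/s.
Transfer-orbit speed at the same r (vis-viva, a = a_t): v_t = √[μ(2/r − 1/a_t)] = 1.552 km/s.
Δv₂ = |v_t − v_c| = |1.552 − 3.021| = 1.469 km/s.

Δv₂ = 1469 m/s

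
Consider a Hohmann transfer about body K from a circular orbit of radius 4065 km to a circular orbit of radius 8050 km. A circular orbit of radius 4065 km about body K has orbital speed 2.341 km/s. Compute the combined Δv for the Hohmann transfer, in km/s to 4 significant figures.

Δv = 0.6585 km/s

From the circular-orbit relation v² = μ/r at r = 4065 km: μ = v²r = (2.341)² × 4065 = 22277.3 km³/s².
Transfer-ellipse semi-major axis a_t = (r₁ + r₂)/2 = (4065 + 8050)/2 = 6057.5 km.
Circular speed at r₁: v₁ = √(μ/r₁) = √(22277.3/4065) = 2.3410 km/s.
On the transfer ellipse at r₁, vis-viva equation gives v_p = √[μ(2/r₁ − 1/a_t)] = 2.6987 km/s.
First burn Δv₁ = |v_p − v₁| = 0.3577 km/s.
At r₂, v₂ = √(μ/r₂) = 1.66354 km/s.
Transfer-orbit speed at r₂: v_a = √[μ(2/r₂ − 1/a_t)] = 1.36275 km/s.
Second burn Δv₂ = |v₂ − v_a| = 0.3008 km/s.
Δv = Δv₁ + Δv₂ = 0.3577 + 0.3008 = 0.6585 km/s.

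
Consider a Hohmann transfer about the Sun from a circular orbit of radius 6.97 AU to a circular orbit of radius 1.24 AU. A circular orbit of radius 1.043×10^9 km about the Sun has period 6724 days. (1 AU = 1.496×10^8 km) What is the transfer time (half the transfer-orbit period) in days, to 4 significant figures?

t = 1519 days

From Kepler's third law T² = 4π²r³/μ at r = 1.043×10^9 km, T = 6724 days = 6724 × 86400 s = 5.809536×10^8 s: μ = 4π²r³/T² = 1.32718×10^11 km³/s².
In km: r₁ = 6.97 × 1.496×10^8 = 1.042712×10^9 km; r₂ = 1.24 × 1.496×10^8 = 1.85504×10^8 km.
Transfer-ellipse semi-major axis a_t = (r₁ + r₂)/2 = (1.042712×10^9 + 1.85504×10^8)/2 = 6.14108×10^8 km.
By Kepler's third law the transfer-orbit period is T = 2π√(a_t³/μ), so t = T/2 = 1.312×10^8 s.
Converting: 1.312×10^8 s ÷ 86400 s/day = 1519 days.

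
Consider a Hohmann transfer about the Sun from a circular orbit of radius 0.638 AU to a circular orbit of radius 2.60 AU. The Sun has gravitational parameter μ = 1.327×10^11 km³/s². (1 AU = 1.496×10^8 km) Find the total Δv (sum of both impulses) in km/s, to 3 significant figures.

Δv = 16.8 km/s

In km: r₁ = 0.638 × 1.496×10^8 = 9.54448×10^7 km; r₂ = 2.60 × 1.496×10^8 = 3.8896×10^8 km.
Semi-major axis of the transfer orbit: a_t = (9.54448×10^7 + 3.8896×10^8)/2 = 2.422024×10^8 km.
Circular speed at r₁: v₁ = √(μ/r₁) = √(1.327×10^11/9.54448×10^7) = 37.287 km/s.
Transfer-orbit speed at r₁ (vis-viva): v_p = √[μ(2/r₁ − 1/a_t)] = 47.252 km/s.
First burn Δv₁ = |v_p − v₁| = 9.965 km/s.
At r₂, v₂ = √(μ/r₂) = 18.471 km/s.
Transfer-orbit speed at r₂: v_a = √[μ(2/r₂ − 1/a_t)] = 11.595 km/s.
Second burn Δv₂ = |v₂ − v_a| = 6.876 km/s.
Δv = Δv₁ + Δv₂ = 9.965 + 6.876 = 16.84 km/s.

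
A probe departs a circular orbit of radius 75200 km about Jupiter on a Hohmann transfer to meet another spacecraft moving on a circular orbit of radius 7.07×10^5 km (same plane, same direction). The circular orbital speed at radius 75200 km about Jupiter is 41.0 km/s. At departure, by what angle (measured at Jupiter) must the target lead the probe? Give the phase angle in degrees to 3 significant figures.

φ = 106°

From the circular-orbit relation v² = μ/r at r = 75200 km: μ = v²r = (41.0)² × 75200 = 1.26411×10^8 km³/s².
Transfer-ellipse semi-major axis a_t = (r₁ + r₂)/2 = (75200 + 7.070×10^5)/2 = 3.911×10^5 km.
Transfer time t = π√(a_t³/μ) = 68342 s.
The target's mean motion on its circular orbit is ω₂ = √(μ/r₂³) = 1.8913×10^-5 rad/s.
Angle swept by the target during transfer: ω₂·t = 1.2926 rad = 74.06°.
Arrival is 180° from departure on the ellipse, so φ = 180° − 74.06° = 106°.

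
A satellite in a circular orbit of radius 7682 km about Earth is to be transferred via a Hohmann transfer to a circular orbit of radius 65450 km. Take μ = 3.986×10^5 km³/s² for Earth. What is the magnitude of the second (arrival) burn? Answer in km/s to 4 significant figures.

Semi-major axis of the transfer orbit: a_t = (7682 + 65450)/2 = 36566 km.
Circular speed at r = 65450 km: v_c = √(μ/r) = 2.468 km/s.
Transfer-orbit speed at the same r (vis-viva, a = a_t): v_t = √[μ(2/r − 1/a_t)] = 1.131 km/s.
Δv₂ = |v_t − v_c| = |1.131 − 2.468| = 1.337 km/s.

Δv₂ = 1.337 km/s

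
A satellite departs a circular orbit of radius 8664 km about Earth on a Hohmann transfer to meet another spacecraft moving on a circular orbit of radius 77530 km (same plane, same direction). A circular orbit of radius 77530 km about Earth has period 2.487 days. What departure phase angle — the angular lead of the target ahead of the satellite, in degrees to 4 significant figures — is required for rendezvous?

φ = 105.4°

From Kepler's third law T² = 4π²r³/μ at r = 77530 km, T = 2.487 days = 2.487 × 86400 s = 2.148768×10^5 s: μ = 4π²r³/T² = 3.98465×10^5 km³/s².
Semi-major axis of the transfer orbit: a_t = (8664 + 77530)/2 = 43097 km.
Transfer time t = π√(a_t³/μ) = 44530 s.
Target angular speed ω₂ = √(μ/r₂³) = 2.924×10^-5 rad/s.
Angle swept by the target during transfer: ω₂·t = 1.302 rad = 74.60°.
Arrival is 180° from departure on the ellipse, so φ = 180° − 74.60° = 105.4°.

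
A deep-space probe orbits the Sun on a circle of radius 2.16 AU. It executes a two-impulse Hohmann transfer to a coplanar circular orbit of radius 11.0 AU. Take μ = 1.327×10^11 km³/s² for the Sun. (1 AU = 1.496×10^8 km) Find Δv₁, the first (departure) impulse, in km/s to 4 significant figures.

Δv₁ = 5.937 km/s

In km: r₁ = 2.16 × 1.496×10^8 = 3.23136×10^8 km; r₂ = 11.0 × 1.496×10^8 = 1.6456×10^9 km.
Transfer-ellipse semi-major axis a_t = (r₁ + r₂)/2 = (3.23136×10^8 + 1.6456×10^9)/2 = 9.84368×10^8 km.
Circular speed at r = 3.23136×10^8 km: v_c = √(μ/r) = 20.265 km/s.
Vis-viva on the transfer ellipse at r = 3.23136×10^8 km gives v_t = √[μ(2/r − 1/a_t)] = 26.202 km/s.
Δv₁ = |v_t − v_c| = |26.202 − 20.265| = 5.937 km/s.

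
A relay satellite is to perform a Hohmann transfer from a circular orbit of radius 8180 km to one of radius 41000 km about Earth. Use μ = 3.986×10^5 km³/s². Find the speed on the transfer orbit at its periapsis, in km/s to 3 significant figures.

The Hohmann ellipse has a_t = (r₁ + r₂)/2 = 24590 km.
At periapsis, r = 8180 km.
From the vis-viva equation, v = √[μ(2/r − 1/a_t)] = 9.014 km/s.

v = 9.01 km/s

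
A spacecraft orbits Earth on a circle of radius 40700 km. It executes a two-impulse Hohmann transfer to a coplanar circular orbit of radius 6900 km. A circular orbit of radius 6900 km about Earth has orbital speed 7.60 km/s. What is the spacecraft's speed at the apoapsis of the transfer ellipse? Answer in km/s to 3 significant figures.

v = 1.68 km/s

From the circular-orbit relation v² = μ/r at r = 6900 km: μ = v²r = (7.60)² × 6900 = 3.98544×10^5 km³/s².
The Hohmann ellipse has a_t = (r₁ + r₂)/2 = 23800 km.
At apoapsis, r = 40700 km.
From the vis-viva equation, v = √[μ(2/r − 1/a_t)] = 1.685 km/s.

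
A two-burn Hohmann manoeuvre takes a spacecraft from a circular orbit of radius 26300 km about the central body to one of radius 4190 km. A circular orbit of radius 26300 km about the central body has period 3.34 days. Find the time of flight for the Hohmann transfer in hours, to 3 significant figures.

From Kepler's third law T² = 4π²r³/μ at r = 26300 km, T = 3.34 days = 3.34 × 86400 s = 2.88576×10^5 s: μ = 4π²r³/T² = 8623.96 km³/s².
Transfer-ellipse semi-major axis a_t = (r₁ + r₂)/2 = (26300 + 4190)/2 = 15245 km.
Half the transfer-orbit period gives t = π√(a_t³/μ) = 63680 s.
Converting: 63680 s ÷ 3600 s/hour = 17.7 hours.

t = 17.7 hours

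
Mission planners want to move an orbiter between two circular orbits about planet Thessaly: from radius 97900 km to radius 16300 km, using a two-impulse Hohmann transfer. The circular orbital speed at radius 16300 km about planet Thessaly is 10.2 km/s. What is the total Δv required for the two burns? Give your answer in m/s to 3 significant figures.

Δv = 5090 m/s

From the circular-orbit relation v² = μ/r at r = 16300 km: μ = v²r = (10.2)² × 16300 = 1.69585×10^6 km³/s².
Semi-major axis of the transfer orbit: a_t = (97900 + 16300)/2 = 57100 km.
Circular speed at r₁: v₁ = √(μ/r₁) = √(1.69585×10^6/97900) = 4.162 km/s.
Transfer-orbit speed at r₁ (v² = μ(2/r − 1/a)): v_a = √[μ(2/r₁ − 1/a_t)] = 2.224 km/s.
First burn Δv₁ = |v_a − v₁| = 1.938 km/s.
Circular speed at r₂: v₂ = √(μ/r₂) = 10.200 km/s.
Transfer-orbit speed at r₂: v_p = √[μ(2/r₂ − 1/a_t)] = 13.356 km/s.
Second burn Δv₂ = |v₂ − v_p| = 3.156 km/s.
Total Δv = Δv₁ + Δv₂ = 5.094 km/s.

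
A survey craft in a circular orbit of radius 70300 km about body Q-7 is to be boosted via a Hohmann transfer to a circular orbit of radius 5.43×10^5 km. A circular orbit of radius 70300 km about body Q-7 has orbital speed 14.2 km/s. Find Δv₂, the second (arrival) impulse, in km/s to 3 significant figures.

Δv₂ = 2.66 km/s

From the circular-orbit relation v² = μ/r at r = 70300 km: μ = v²r = (14.2)² × 70300 = 1.41753×10^7 km³/s².
The Hohmann ellipse has a_t = (r₁ + r₂)/2 = 3.0665×10^5 km.
On the circular orbit at r = 5.430×10^5 km, v_c = √(μ/r) = 5.109 km/s.
Vis-viva on the transfer ellipse at r = 5.430×10^5 km gives v_t = √[μ(2/r − 1/a_t)] = 2.446 km/s.
Δv₂ = |v_t − v_c| = |2.446 − 5.109| = 2.663 km/s.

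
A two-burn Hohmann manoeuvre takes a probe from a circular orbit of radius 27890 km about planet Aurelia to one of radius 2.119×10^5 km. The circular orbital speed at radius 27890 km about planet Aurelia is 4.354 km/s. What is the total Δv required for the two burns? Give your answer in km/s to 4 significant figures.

Δv = 2.252 km/s

From the circular-orbit relation v² = μ/r at r = 27890 km: μ = v²r = (4.354)² × 27890 = 5.28720×10^5 km³/s².
The Hohmann ellipse has a_t = (r₁ + r₂)/2 = 1.19895×10^5 km.
Circular speed at r₁: v₁ = √(μ/r₁) = √(5.28720×10^5/27890) = 4.354 km/s.
Transfer-orbit speed at r₁ (v² = μ(2/r − 1/a)): v_p = √[μ(2/r₁ − 1/a_t)] = 5.788 km/s.
First burn Δv₁ = |v_p − v₁| = 1.434 km/s.
Circular speed at r₂: v₂ = √(μ/r₂) = 1.57960 km/s.
Transfer-orbit speed at r₂: v_a = √[μ(2/r₂ − 1/a_t)] = 0.761853 km/s.
Second burn Δv₂ = |v₂ − v_a| = 0.8177 km/s.
Δv = Δv₁ + Δv₂ = 1.434 + 0.8177 = 2.252 km/s.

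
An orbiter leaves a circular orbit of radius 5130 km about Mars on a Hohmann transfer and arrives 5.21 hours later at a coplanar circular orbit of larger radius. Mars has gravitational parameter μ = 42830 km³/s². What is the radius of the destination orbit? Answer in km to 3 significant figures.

Transfer time t = 5.21 hours = 18756 s, and t = π√(a_t³/μ).
So a_t = (μ t²/π²)^(1/3) = (42830 × (18756)² / π²)^(1/3) = 11514 km.
Since a_t = (r₁ + r₂)/2, r₂ = 2a_t − r₁ = 2×11514 − 5130 = 17898 km.

r₂ = 17900 km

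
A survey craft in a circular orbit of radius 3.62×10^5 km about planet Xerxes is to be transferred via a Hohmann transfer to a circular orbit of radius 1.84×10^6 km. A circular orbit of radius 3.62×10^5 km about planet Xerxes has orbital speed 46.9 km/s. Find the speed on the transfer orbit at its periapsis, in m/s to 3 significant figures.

From the circular-orbit relation v² = μ/r at r = 3.62×10^5 km: μ = v²r = (46.9)² × 3.62×10^5 = 7.96259×10^8 km³/s².
Transfer-ellipse semi-major axis a_t = (r₁ + r₂)/2 = (3.620×10^5 + 1.840×10^6)/2 = 1.101×10^6 km.
At periapsis, r = 3.620×10^5 km.
From the vis-viva equation, v = √[μ(2/r − 1/a_t)] = 60.63 km/s.

v = 60600 m/s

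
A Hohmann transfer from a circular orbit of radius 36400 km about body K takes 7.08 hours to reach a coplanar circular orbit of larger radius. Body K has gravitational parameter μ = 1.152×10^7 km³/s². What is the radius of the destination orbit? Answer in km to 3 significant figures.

r₂ = 1.46×10^5 km

Transfer time t = 7.08 hours = 25488 s, and t = π√(a_t³/μ).
So a_t = (μ t²/π²)^(1/3) = (1.152×10^7 × (25488)² / π²)^(1/3) = 91189 km.
Since a_t = (r₁ + r₂)/2, r₂ = 2a_t − r₁ = 2×91189 − 36400 = 1.45978×10^5 km.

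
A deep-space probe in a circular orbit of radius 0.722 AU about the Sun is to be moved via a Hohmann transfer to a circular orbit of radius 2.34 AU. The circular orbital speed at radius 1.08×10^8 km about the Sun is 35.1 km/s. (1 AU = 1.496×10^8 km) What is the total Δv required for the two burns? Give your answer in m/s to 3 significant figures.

From the circular-orbit relation v² = μ/r at r = 1.08×10^8 km: μ = v²r = (35.1)² × 1.08×10^8 = 1.33057×10^11 km³/s².
In km: r₁ = 0.722 × 1.496×10^8 = 1.080112×10^8 km; r₂ = 2.34 × 1.496×10^8 = 3.50064×10^8 km.
Transfer-ellipse semi-major axis a_t = (r₁ + r₂)/2 = (1.080112×10^8 + 3.50064×10^8)/2 = 2.290376×10^8 km.
Circular speed at r₁: v₁ = √(μ/r₁) = √(1.33057×10^11/1.080112×10^8) = 35.0982 km/s.
Transfer-orbit speed at r₁ (vis-viva): v_p = √[μ(2/r₁ − 1/a_t)] = 43.3915 km/s.
First burn Δv₁ = |v_p − v₁| = 8.293 km/s.
Circular speed at r₂: v₂ = √(μ/r₂) = 19.496 km/s.
Transfer-orbit speed at r₂: v_a = √[μ(2/r₂ − 1/a_t)] = 13.388 km/s.
Second burn Δv₂ = |v₂ − v_a| = 6.108 km/s.
Total Δv = Δv₁ + Δv₂ = 14.40 km/s.

Δv = 14400 m/s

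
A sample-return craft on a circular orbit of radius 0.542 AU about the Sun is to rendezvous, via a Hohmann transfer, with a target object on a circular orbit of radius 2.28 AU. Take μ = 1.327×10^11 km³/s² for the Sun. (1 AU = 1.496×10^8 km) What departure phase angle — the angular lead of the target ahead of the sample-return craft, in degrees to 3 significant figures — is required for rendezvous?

In km: r₁ = 0.542 × 1.496×10^8 = 8.10832×10^7 km; r₂ = 2.28 × 1.496×10^8 = 3.41088×10^8 km.
Semi-major axis of the transfer orbit: a_t = (8.10832×10^7 + 3.41088×10^8)/2 = 2.110856×10^8 km.
The half-period of the transfer ellipse is t = π√(a_t³/μ) = 2.6449×10^7 s.
The target's mean motion on its circular orbit is ω₂ = √(μ/r₂³) = 5.7828×10^-8 rad/s.
Angle swept by the target during transfer: ω₂·t = 1.5295 rad = 87.63°.
Arrival is 180° from departure on the ellipse, so φ = 180° − 87.63° = 92.4°.

φ = 92.4°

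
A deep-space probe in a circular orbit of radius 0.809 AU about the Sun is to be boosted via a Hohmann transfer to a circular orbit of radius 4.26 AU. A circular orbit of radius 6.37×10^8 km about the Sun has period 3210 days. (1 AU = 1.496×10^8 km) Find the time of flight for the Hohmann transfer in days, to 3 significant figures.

From Kepler's third law T² = 4π²r³/μ at r = 6.37×10^8 km, T = 3210 days = 3210 × 86400 s = 2.77344×10^8 s: μ = 4π²r³/T² = 1.32660×10^11 km³/s².
In km: r₁ = 0.809 × 1.496×10^8 = 1.210264×10^8 km; r₂ = 4.26 × 1.496×10^8 = 6.37296×10^8 km.
The Hohmann ellipse has a_t = (r₁ + r₂)/2 = 3.791612×10^8 km.
Transfer time t = π√(a_t³/μ) = π√((3.791612×10^8)³ / 1.32660×10^11) = 6.368×10^7 s.
Converting: 6.368×10^7 s ÷ 86400 s/day = 737 days.

t = 737 days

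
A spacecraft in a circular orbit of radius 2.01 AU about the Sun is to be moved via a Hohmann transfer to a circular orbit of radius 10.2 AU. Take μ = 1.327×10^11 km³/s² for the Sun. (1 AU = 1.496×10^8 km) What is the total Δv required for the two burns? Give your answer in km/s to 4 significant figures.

In km: r₁ = 2.01 × 1.496×10^8 = 3.00696×10^8 km; r₂ = 10.2 × 1.496×10^8 = 1.52592×10^9 km.
Semi-major axis of the transfer orbit: a_t = (3.00696×10^8 + 1.52592×10^9)/2 = 9.13308×10^8 km.
Circular speed at r₁: v₁ = √(μ/r₁) = √(1.327×10^11/3.00696×10^8) = 21.0074 km/s.
Transfer-orbit speed at r₁ (v² = μ(2/r − 1/a)): v_p = √[μ(2/r₁ − 1/a_t)] = 27.1537 km/s.
First burn Δv₁ = |v_p − v₁| = 6.146 km/s.
Circular speed at r₂: v₂ = √(μ/r₂) = 9.32545 km/s.
Transfer-orbit speed at r₂: v_a = √[μ(2/r₂ − 1/a_t)] = 5.35087 km/s.
Second burn Δv₂ = |v₂ − v_a| = 3.975 km/s.
Δv = Δv₁ + Δv₂ = 6.146 + 3.975 = 10.12 km/s.

Δv = 10.12 km/s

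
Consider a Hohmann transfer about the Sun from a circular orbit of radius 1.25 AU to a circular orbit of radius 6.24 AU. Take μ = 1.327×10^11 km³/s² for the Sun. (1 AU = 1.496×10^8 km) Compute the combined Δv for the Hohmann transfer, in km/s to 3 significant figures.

In km: r₁ = 1.25 × 1.496×10^8 = 1.870×10^8 km; r₂ = 6.24 × 1.496×10^8 = 9.33504×10^8 km.
Semi-major axis of the transfer orbit: a_t = (1.870×10^8 + 9.33504×10^8)/2 = 5.60252×10^8 km.
At r₁ the circular-orbit speed is v₁ = √(μ/r₁) = 26.639 km/s.
On the transfer ellipse at r₁, vis-viva gives v_p = √[μ(2/r₁ − 1/a_t)] = 34.386 km/s.
First burn Δv₁ = |v_p − v₁| = 7.747 km/s.
At r₂, v₂ = √(μ/r₂) = 11.923 km/s.
Transfer-orbit speed at r₂: v_a = √[μ(2/r₂ − 1/a_t)] = 6.8882 km/s.
Second burn Δv₂ = |v₂ − v_a| = 5.035 km/s.
Δv = Δv₁ + Δv₂ = 7.747 + 5.035 = 12.78 km/s.

Δv = 12.8 km/s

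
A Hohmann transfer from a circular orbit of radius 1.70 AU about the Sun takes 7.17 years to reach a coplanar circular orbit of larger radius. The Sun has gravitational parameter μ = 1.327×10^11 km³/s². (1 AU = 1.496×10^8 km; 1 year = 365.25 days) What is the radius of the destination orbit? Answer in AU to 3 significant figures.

r₂ = 10.1 AU

In km: r₁ = 1.70 × 1.496×10^8 = 2.5432×10^8 km.
Transfer time t = 7.17 years × 365.25 × 86400 s = 2.26267992×10^8 s, and t = π√(a_t³/μ).
So a_t = (μ t²/π²)^(1/3) = (1.327×10^11 × (2.26267992×10^8)² / π²)^(1/3) = 8.8296×10^8 km.
Since a_t = (r₁ + r₂)/2, r₂ = 2a_t − r₁ = 2×8.8296×10^8 − 2.5432×10^8 = 1.5116×10^9 km.
In AU: r₂ = 1.5116×10^9 / 1.496×10^8 = 10.1 AU.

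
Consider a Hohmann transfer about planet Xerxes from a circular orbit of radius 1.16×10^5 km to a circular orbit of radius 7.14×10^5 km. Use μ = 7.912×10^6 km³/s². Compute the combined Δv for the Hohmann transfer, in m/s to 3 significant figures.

Δv = 4140 m/s

Semi-major axis of the transfer orbit: a_t = (1.160×10^5 + 7.140×10^5)/2 = 4.150×10^5 km.
Circular speed at r₁: v₁ = √(μ/r₁) = √(7.912×10^6/1.160×10^5) = 8.2587 km/s.
Transfer-orbit speed at r₁ (v² = μ(2/r − 1/a)): v_p = √[μ(2/r₁ − 1/a_t)] = 10.833 km/s.
First burn Δv₁ = |v_p − v₁| = 2.574 km/s.
At r₂, v₂ = √(μ/r₂) = 3.329 km/s.
Transfer-orbit speed at r₂: v_a = √[μ(2/r₂ − 1/a_t)] = 1.760 km/s.
Second burn Δv₂ = |v₂ − v_a| = 1.569 km/s.
Total Δv = Δv₁ + Δv₂ = 4.143 km/s.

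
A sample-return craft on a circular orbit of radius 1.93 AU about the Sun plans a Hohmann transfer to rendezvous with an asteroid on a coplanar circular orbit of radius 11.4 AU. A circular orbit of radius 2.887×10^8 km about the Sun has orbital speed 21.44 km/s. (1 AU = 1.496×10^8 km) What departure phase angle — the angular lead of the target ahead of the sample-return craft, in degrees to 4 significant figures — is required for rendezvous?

From the circular-orbit relation v² = μ/r at r = 2.887×10^8 km: μ = v²r = (21.44)² × 2.887×10^8 = 1.32708×10^11 km³/s².
In km: r₁ = 1.93 × 1.496×10^8 = 2.88728×10^8 km; r₂ = 11.4 × 1.496×10^8 = 1.70544×10^9 km.
Semi-major axis of the transfer orbit: a_t = (2.88728×10^8 + 1.70544×10^9)/2 = 9.97084×10^8 km.
Transfer time t = π√(a_t³/μ) = 2.7152×10^8 s.
The target's mean motion on its circular orbit is ω₂ = √(μ/r₂³) = 5.1724×10^-9 rad/s.
Angle swept by the target during transfer: ω₂·t = 1.4044 rad = 80.47°.
The sample-return craft traverses 180° on the transfer ellipse, so the target must lead by 180° − 80.47° = 99.53°.

φ = 99.53°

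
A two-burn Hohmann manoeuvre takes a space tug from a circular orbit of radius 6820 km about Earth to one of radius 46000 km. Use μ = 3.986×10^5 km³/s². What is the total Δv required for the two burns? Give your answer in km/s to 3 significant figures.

Δv = 3.89 km/s

Semi-major axis of the transfer orbit: a_t = (6820 + 46000)/2 = 26410 km.
Circular speed at r₁: v₁ = √(μ/r₁) = √(3.986×10^5/6820) = 7.644982 km/s.
On the transfer ellipse at r₁, v² = μ(2/r − 1/a) gives v_p = √[μ(2/r₁ − 1/a_t)] = 10.08954 km/s.
First burn Δv₁ = |v_p − v₁| = 2.4446 km/s.
At r₂, v₂ = √(μ/r₂) = 2.9437 km/s.
Transfer-orbit speed at r₂: v_a = √[μ(2/r₂ − 1/a_t)] = 1.4959 km/s.
Second burn Δv₂ = |v₂ − v_a| = 1.4478 km/s.
Δv = Δv₁ + Δv₂ = 2.4446 + 1.4478 = 3.892 km/s.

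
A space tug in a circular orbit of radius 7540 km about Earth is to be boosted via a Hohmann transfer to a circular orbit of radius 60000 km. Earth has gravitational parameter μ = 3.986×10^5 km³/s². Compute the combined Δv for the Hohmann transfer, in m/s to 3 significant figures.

The Hohmann ellipse has a_t = (r₁ + r₂)/2 = 33770 km.
At r₁ the circular-orbit speed is v₁ = √(μ/r₁) = 7.2708 km/s.
Transfer-orbit speed at r₁ (vis-viva): v_p = √[μ(2/r₁ − 1/a_t)] = 9.6915 km/s.
First burn Δv₁ = |v_p − v₁| = 2.4207 km/s.
At r₂, v₂ = √(μ/r₂) = 2.5775 km/s.
Transfer-orbit speed at r₂: v_a = √[μ(2/r₂ − 1/a_t)] = 1.2179 km/s.
Second burn Δv₂ = |v₂ − v_a| = 1.3596 km/s.
Δv = Δv₁ + Δv₂ = 2.4207 + 1.3596 = 3.780 km/s.

Δv = 3780 m/s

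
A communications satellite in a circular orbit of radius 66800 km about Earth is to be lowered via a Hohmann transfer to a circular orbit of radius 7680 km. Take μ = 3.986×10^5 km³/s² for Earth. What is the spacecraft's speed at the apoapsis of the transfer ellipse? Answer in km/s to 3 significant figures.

v = 1.11 km/s

Transfer-ellipse semi-major axis a_t = (r₁ + r₂)/2 = (66800 + 7680)/2 = 37240 km.
At apoapsis, r = 66800 km.
From the vis-viva equation, v = √[μ(2/r − 1/a_t)] = 1.109 km/s.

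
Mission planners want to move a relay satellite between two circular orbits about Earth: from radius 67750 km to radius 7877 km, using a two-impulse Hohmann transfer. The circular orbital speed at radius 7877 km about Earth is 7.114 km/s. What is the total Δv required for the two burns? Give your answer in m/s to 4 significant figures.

Δv = 3727 m/s

From the circular-orbit relation v² = μ/r at r = 7877 km: μ = v²r = (7.114)² × 7877 = 3.98647×10^5 km³/s².
Semi-major axis of the transfer orbit: a_t = (67750 + 7877)/2 = 37813.5 km.
At r₁ the circular-orbit speed is v₁ = √(μ/r₁) = 2.426 km/s.
On the transfer ellipse at r₁, vis-viva equation gives v_a = √[μ(2/r₁ − 1/a_t)] = 1.107 km/s.
First burn Δv₁ = |v_a − v₁| = 1.319 km/s.
At r₂, v₂ = √(μ/r₂) = 7.114 km/s.
Transfer-orbit speed at r₂: v_p = √[μ(2/r₂ − 1/a_t)] = 9.522 km/s.
Second burn Δv₂ = |v₂ − v_p| = 2.408 km/s.
Δv = Δv₁ + Δv₂ = 1.319 + 2.408 = 3.727 km/s.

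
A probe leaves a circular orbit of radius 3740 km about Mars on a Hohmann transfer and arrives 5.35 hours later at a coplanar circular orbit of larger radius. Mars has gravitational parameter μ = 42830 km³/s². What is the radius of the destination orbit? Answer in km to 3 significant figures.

r₂ = 19700 km

Transfer time t = 5.35 hours = 19260 s, and t = π√(a_t³/μ).
So a_t = (μ t²/π²)^(1/3) = (42830 × (19260)² / π²)^(1/3) = 11720 km.
Since a_t = (r₁ + r₂)/2, r₂ = 2a_t − r₁ = 2×11720 − 3740 = 19700 km.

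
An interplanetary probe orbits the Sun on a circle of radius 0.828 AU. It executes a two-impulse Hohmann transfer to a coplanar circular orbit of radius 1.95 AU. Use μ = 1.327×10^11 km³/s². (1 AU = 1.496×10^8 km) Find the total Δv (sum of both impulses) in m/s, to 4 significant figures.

In km: r₁ = 0.828 × 1.496×10^8 = 1.238688×10^8 km; r₂ = 1.95 × 1.496×10^8 = 2.9172×10^8 km.
The Hohmann ellipse has a_t = (r₁ + r₂)/2 = 2.077944×10^8 km.
At r₁ the circular-orbit speed is v₁ = √(μ/r₁) = 32.73064 km/s.
On the transfer ellipse at r₁, vis-viva equation gives v_p = √[μ(2/r₁ − 1/a_t)] = 38.78115 km/s.
First burn Δv₁ = |v_p − v₁| = 6.051 km/s.
At r₂, v₂ = √(μ/r₂) = 21.328 km/s.
Transfer-orbit speed at r₂: v_a = √[μ(2/r₂ − 1/a_t)] = 16.467 km/s.
Second burn Δv₂ = |v₂ − v_a| = 4.861 km/s.
Total Δv = Δv₁ + Δv₂ = 10.91 km/s.

Δv = 10910 m/s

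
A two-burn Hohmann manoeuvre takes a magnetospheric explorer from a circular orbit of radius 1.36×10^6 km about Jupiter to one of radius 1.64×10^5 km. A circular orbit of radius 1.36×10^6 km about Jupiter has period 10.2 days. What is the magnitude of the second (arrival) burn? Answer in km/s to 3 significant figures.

From Kepler's third law T² = 4π²r³/μ at r = 1.36×10^6 km, T = 10.2 days = 10.2 × 86400 s = 8.8128×10^5 s: μ = 4π²r³/T² = 1.27864×10^8 km³/s².
Transfer-ellipse semi-major axis a_t = (r₁ + r₂)/2 = (1.360×10^6 + 1.640×10^5)/2 = 7.620×10^5 km.
Circular speed at r = 1.640×10^5 km: v_c = √(μ/r) = 27.922 km/s.
Transfer-orbit speed at the same r (vis-viva, a = a_t): v_t = √[μ(2/r − 1/a_t)] = 37.303 km/s.
Δv₂ = |v_t − v_c| = |37.303 − 27.922| = 9.381 km/s.

Δv₂ = 9.38 km/s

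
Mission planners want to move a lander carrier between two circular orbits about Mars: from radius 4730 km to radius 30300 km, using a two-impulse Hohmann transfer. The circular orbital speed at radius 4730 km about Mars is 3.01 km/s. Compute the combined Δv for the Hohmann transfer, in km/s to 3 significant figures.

From the circular-orbit relation v² = μ/r at r = 4730 km: μ = v²r = (3.01)² × 4730 = 42854.3 km³/s².
The Hohmann ellipse has a_t = (r₁ + r₂)/2 = 17515 km.
Circular speed at r₁: v₁ = √(μ/r₁) = √(42854.3/4730) = 3.010 km/s.
Transfer-orbit speed at r₁ (v² = μ(2/r − 1/a)): v_p = √[μ(2/r₁ − 1/a_t)] = 3.959 km/s.
First burn Δv₁ = |v_p − v₁| = 0.9490 km/s.
Circular speed at r₂: v₂ = √(μ/r₂) = 1.18926 km/s.
Transfer-orbit speed at r₂: v_a = √[μ(2/r₂ − 1/a_t)] = 0.618018 km/s.
Second burn Δv₂ = |v₂ − v_a| = 0.5712 km/s.
Δv = Δv₁ + Δv₂ = 0.9490 + 0.5712 = 1.520 km/s.

Δv = 1.52 km/s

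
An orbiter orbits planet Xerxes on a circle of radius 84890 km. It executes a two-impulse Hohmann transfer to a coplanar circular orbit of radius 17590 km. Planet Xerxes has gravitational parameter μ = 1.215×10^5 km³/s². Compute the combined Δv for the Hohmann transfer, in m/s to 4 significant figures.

Transfer-ellipse semi-major axis a_t = (r₁ + r₂)/2 = (84890 + 17590)/2 = 51240 km.
Circular speed at r₁: v₁ = √(μ/r₁) = √(1.215×10^5/84890) = 1.19635 km/s.
Transfer-orbit speed at r₁ (vis-viva): v_a = √[μ(2/r₁ − 1/a_t)] = 0.700952 km/s.
First burn Δv₁ = |v_a − v₁| = 0.4954 km/s.
At r₂, v₂ = √(μ/r₂) = 2.6282 km/s.
Transfer-orbit speed at r₂: v_p = √[μ(2/r₂ − 1/a_t)] = 3.3828 km/s.
Second burn Δv₂ = |v₂ − v_p| = 0.7546 km/s.
Total Δv = Δv₁ + Δv₂ = 1.250 km/s.

Δv = 1250 m/s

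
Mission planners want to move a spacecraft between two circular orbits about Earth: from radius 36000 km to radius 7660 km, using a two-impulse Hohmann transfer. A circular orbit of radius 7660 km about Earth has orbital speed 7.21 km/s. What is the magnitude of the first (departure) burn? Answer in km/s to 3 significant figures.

From the circular-orbit relation v² = μ/r at r = 7660 km: μ = v²r = (7.21)² × 7660 = 3.98198×10^5 km³/s².
The Hohmann ellipse has a_t = (r₁ + r₂)/2 = 21830 km.
Circular speed at r = 36000 km: v_c = √(μ/r) = 3.326 km/s.
Transfer-orbit speed at the same r (vis-viva, a = a_t): v_t = √[μ(2/r − 1/a_t)] = 1.970 km/s.
Δv₁ = |v_t − v_c| = |1.970 − 3.326| = 1.356 km/s.

Δv₁ = 1.36 km/s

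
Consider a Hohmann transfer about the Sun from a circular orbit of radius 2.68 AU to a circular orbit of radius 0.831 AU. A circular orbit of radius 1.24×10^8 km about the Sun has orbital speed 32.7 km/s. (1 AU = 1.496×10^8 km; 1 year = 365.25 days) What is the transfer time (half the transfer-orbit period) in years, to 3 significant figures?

t = 1.16 years

From the circular-orbit relation v² = μ/r at r = 1.24×10^8 km: μ = v²r = (32.7)² × 1.24×10^8 = 1.32592×10^11 km³/s².
In km: r₁ = 2.68 × 1.496×10^8 = 4.00928×10^8 km; r₂ = 0.831 × 1.496×10^8 = 1.243176×10^8 km.
The Hohmann ellipse has a_t = (r₁ + r₂)/2 = 2.626228×10^8 km.
Half the transfer-orbit period gives t = π√(a_t³/μ) = 3.672×10^7 s.
Converting: 3.672×10^7 s ÷ 3.15576×10^7 s/year (365.25 × 86400) = 1.16 years.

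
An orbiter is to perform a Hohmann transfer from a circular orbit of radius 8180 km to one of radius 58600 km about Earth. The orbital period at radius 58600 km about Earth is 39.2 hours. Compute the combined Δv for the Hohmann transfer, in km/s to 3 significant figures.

From Kepler's third law T² = 4π²r³/μ at r = 58600 km, T = 39.2 hours = 39.2 × 3600 s = 1.4112×10^5 s: μ = 4π²r³/T² = 3.98910×10^5 km³/s².
The Hohmann ellipse has a_t = (r₁ + r₂)/2 = 33390 km.
At r₁ the circular-orbit speed is v₁ = √(μ/r₁) = 6.983 km/s.
On the transfer ellipse at r₁, vis-viva gives v_p = √[μ(2/r₁ − 1/a_t)] = 9.251 km/s.
First burn Δv₁ = |v_p − v₁| = 2.268 km/s.
Circular speed at r₂: v₂ = √(μ/r₂) = 2.609 km/s.
Transfer-orbit speed at r₂: v_a = √[μ(2/r₂ − 1/a_t)] = 1.291 km/s.
Second burn Δv₂ = |v₂ − v_a| = 1.318 km/s.
Total Δv = Δv₁ + Δv₂ = 3.586 km/s.

Δv = 3.59 km/s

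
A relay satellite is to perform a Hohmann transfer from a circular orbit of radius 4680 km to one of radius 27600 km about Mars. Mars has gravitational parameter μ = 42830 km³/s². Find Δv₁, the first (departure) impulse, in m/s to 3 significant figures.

Transfer-ellipse semi-major axis a_t = (r₁ + r₂)/2 = (4680 + 27600)/2 = 16140 km.
Circular speed at r = 4680 km: v_c = √(μ/r) = 3.0252 km/s.
Transfer-orbit speed at the same r (vis-viva, a = a_t): v_t = √[μ(2/r − 1/a_t)] = 3.9560 km/s.
Δv₁ = |v_t − v_c| = |3.9560 − 3.0252| = 0.9308 km/s.

Δv₁ = 931 m/s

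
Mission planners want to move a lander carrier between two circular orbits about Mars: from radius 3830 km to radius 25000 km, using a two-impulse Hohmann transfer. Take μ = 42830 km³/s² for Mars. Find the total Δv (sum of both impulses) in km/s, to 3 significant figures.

Δv = 1.69 km/s

Transfer-ellipse semi-major axis a_t = (r₁ + r₂)/2 = (3830 + 25000)/2 = 14415 km.
At r₁ the circular-orbit speed is v₁ = √(μ/r₁) = 3.344 km/s.
On the transfer ellipse at r₁, v² = μ(2/r − 1/a) gives v_p = √[μ(2/r₁ − 1/a_t)] = 4.404 km/s.
First burn Δv₁ = |v_p − v₁| = 1.060 km/s.
Circular speed at r₂: v₂ = √(μ/r₂) = 1.3089 km/s.
Transfer-orbit speed at r₂: v_a = √[μ(2/r₂ − 1/a_t)] = 0.67468 km/s.
Second burn Δv₂ = |v₂ − v_a| = 0.6342 km/s.
Total Δv = Δv₁ + Δv₂ = 1.694 km/s.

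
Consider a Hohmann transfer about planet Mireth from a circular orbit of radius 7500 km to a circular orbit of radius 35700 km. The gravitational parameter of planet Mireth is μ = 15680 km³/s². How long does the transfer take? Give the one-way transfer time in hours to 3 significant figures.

t = 22.1 hours

Semi-major axis of the transfer orbit: a_t = (7500 + 35700)/2 = 21600 km.
By Kepler's third law the transfer-orbit period is T = 2π√(a_t³/μ), so t = T/2 = 79640 s.
Converting: 79640 s ÷ 3600 s/hour = 22.1 hours.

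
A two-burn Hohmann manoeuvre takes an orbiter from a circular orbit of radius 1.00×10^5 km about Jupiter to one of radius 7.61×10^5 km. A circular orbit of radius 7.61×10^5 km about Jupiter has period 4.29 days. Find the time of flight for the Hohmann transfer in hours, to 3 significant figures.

t = 21.9 hours

From Kepler's third law T² = 4π²r³/μ at r = 7.61×10^5 km, T = 4.29 days = 4.29 × 86400 s = 3.70656×10^5 s: μ = 4π²r³/T² = 1.26640×10^8 km³/s².
Semi-major axis of the transfer orbit: a_t = (1.000×10^5 + 7.610×10^5)/2 = 4.305×10^5 km.
Half the transfer-orbit period gives t = π√(a_t³/μ) = 78850 s.
Converting: 78850 s ÷ 3600 s/hour = 21.9 hours.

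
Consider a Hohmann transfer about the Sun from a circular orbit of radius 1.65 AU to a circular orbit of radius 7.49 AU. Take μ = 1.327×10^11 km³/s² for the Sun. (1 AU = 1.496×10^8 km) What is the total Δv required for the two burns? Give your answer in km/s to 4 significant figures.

In km: r₁ = 1.65 × 1.496×10^8 = 2.4684×10^8 km; r₂ = 7.49 × 1.496×10^8 = 1.120504×10^9 km.
Semi-major axis of the transfer orbit: a_t = (2.4684×10^8 + 1.120504×10^9)/2 = 6.83672×10^8 km.
Circular speed at r₁: v₁ = √(μ/r₁) = √(1.327×10^11/2.4684×10^8) = 23.186 km/s.
On the transfer ellipse at r₁, v² = μ(2/r − 1/a) gives v_p = √[μ(2/r₁ − 1/a_t)] = 29.683 km/s.
First burn Δv₁ = |v_p − v₁| = 6.497 km/s.
At r₂, v₂ = √(μ/r₂) = 10.8825 km/s.
Transfer-orbit speed at r₂: v_a = √[μ(2/r₂ − 1/a_t)] = 6.53902 km/s.
Second burn Δv₂ = |v₂ − v_a| = 4.343 km/s.
Total Δv = Δv₁ + Δv₂ = 10.84 km/s.

Δv = 10.84 km/s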